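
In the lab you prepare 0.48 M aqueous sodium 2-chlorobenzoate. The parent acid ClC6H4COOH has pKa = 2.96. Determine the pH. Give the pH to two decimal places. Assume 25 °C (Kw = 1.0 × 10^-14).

ClC6H4COO- is the conjugate base of the weak acid ClC6H4COOH.
Ka = 10^(−2.96) = 1.10 × 10^-3
Kb = Kw/Ka = 1.0×10^-14 / 1.10 × 10^-3 = 9.09 × 10^-12
From the ICE table, Kb = x²/(0.48 − x) = 9.09 × 10^-12.
Since Kb ≪ C₀, x ≈ √(Kb·C₀) = 2.09 × 10^-6 M.
(x/C₀ = 0.00044% < 5%, so the approximation holds.)
pOH = 5.68, so pH = 14.00 − pOH = 8.32

pH = 8.32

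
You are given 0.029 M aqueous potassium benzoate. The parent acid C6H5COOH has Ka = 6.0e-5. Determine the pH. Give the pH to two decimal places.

C6H5COO- is the conjugate base of the weak acid C6H5COOH.
Kb = Kw/Ka = 1.0×10^-14 / 6.0 × 10^-5 = 1.67 × 10^-10
From the ICE table, Kb = [OH-]²/(0.029 − [OH-]) = 1.67 × 10^-10.
Assume [OH-] ≪ 0.029: [OH-] ≈ √(1.67 × 10^-10 × 0.029) = 2.20 × 10^-6 M
pOH = −log(2.20 × 10^-6) = 5.66; pH = 14.00 − 5.66 = 8.34

pH = 8.34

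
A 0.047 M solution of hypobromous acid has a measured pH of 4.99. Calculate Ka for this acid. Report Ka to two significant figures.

Ka = 2.2 × 10^-9

[H+] = 10^(-4.99) = 1.02 × 10^-5 M
At equilibrium [HA] = 0.047 − 1.02 × 10^-5 = 4.70 × 10^-2 M
Ka = [H+][A-]/[HA] = (1.02 × 10^-5)² / 4.70 × 10^-2 = 2.2 × 10^-9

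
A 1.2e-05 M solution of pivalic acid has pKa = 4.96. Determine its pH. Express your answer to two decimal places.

(CH3)3CCOOH ⇌ (CH3)3CCOO- + H+
Ka = 10^(−4.96) = 1.10 × 10^-5
From the ICE table, Ka = [H+]²/(1.2e-05 − [H+]) = 1.10 × 10^-5.
[H+] is not negligible relative to C₀; solve [H+]² + 1.1e-05·[H+] − 1.32e-10 = 0.
[H+] = (−Ka + √(Ka² + 4·Ka·C₀))/2 = 7.24 × 10^-6 M
pH = −log(7.24 × 10^-6) = 5.14

pH = 5.14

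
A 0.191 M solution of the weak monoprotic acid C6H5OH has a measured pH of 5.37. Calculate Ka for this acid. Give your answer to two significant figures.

[H+] = 10^(-5.37) = 4.27 × 10^-6 M
At equilibrium [HA] = 0.191 − 4.27 × 10^-6 = 1.91 × 10^-1 M
Ka = [H+][A-]/[HA] = (4.27 × 10^-6)² / 1.91 × 10^-1 = 9.5 × 10^-11

Ka = 9.5 × 10^-11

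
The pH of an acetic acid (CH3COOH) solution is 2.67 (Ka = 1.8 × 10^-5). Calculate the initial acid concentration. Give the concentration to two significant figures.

[H+] = 10^(-2.67) = 2.14 × 10^-3 M = x
Ka = x²/(C₀ − x) ⇒ C₀ = x + x²/Ka
C₀ = 2.14 × 10^-3 + (2.14 × 10^-3)²/(1.8 × 10^-5) = 2.57 × 10^-1 M

C₀ = 2.6 × 10^-1 M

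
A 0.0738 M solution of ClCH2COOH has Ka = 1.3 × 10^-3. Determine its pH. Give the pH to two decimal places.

ClCH2COOH ⇌ ClCH2COO- + H+
From the ICE table, Ka = [H+]²/(0.0738 − [H+]) = 1.3 × 10^-3.
The 5% rule fails; solving [H+]² + Ka·[H+] − Ka·C₀ = 0 exactly:
[H+] = [−0.0013 + √(0.0013² + 0.000384)]/2 = 9.17 × 10^-3 M
pH = −log[H+] = −log(9.17 × 10^-3) = 2.04

pH = 2.04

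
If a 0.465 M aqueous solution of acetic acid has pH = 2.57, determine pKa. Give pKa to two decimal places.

pKa = 4.80

[H+] = 10^(-2.57) = 2.69 × 10^-3 M
At equilibrium [HA] = 0.465 − 2.69 × 10^-3 = 4.62 × 10^-1 M
Ka = [H+][A-]/[HA] = (2.69 × 10^-3)² / 4.62 × 10^-1 = 1.57 × 10^-5
pKa = -log(1.57 × 10^-5) = 4.80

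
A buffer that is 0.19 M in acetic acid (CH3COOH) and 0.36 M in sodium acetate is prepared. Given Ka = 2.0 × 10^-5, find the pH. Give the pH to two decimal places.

pH = 4.98

pKa = −log(2.0 × 10^-5) = 4.699
Henderson–Hasselbalch: pH = pKa + log([CH3COO-]/[CH3COOH]) = 4.699 + log(0.36/0.19)
pH = 4.699 + (+0.278) = 4.98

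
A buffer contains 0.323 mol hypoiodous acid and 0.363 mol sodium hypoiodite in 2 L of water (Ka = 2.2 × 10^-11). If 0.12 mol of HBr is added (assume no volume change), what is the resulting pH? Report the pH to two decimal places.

pH = 10.40

Added H+ converts OI- to HOI: HOI → 0.443 mol, OI- → 0.243 mol.
pKa = −log(2.2 × 10^-11) = 10.658
Henderson–Hasselbalch with mole ratio 0.243/0.443: pH = 10.658 + (-0.261)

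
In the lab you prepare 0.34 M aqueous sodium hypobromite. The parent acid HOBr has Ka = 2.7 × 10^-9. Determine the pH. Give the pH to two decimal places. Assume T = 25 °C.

pH = 11.05

OBr- is the conjugate base of the weak acid HOBr.
Kb = Kw/Ka = 1.0×10^-14 / 2.7 × 10^-9 = 3.70 × 10^-6
Let x = [OH-] at equilibrium. Kb = x²/(0.34 − x).
Since Kb ≪ C₀, x ≈ √(Kb·C₀) = 1.12 × 10^-3 M.
Check: 0.33% ionized — well under 5%, approximation valid.
pOH = 2.95, so pH = 14.00 − pOH = 11.05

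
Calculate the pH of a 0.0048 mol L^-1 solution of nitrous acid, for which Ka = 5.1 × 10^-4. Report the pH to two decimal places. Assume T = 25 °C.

HNO2 ⇌ NO2- + H+
From the ICE table, Ka = [H+]²/(0.0048 − [H+]) = 5.1 × 10^-4.
The 5% rule fails; solving [H+]² + Ka·[H+] − Ka·C₀ = 0 exactly:
[H+] = (−Ka + √(Ka² + 4·Ka·C₀))/2 = 1.33 × 10^-3 M
pH = −log[H+] = −log(1.33 × 10^-3) = 2.88

pH = 2.88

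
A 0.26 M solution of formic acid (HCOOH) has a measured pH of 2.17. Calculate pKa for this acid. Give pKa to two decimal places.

pKa = 3.74

[H+] = 10^(-2.17) = 6.76 × 10^-3 M
At equilibrium [HA] = 0.26 − 6.76 × 10^-3 = 2.53 × 10^-1 M
Ka = [H+][A-]/[HA] = (6.76 × 10^-3)² / 2.53 × 10^-1 = 1.81 × 10^-4
pKa = -log(1.81 × 10^-4) = 3.74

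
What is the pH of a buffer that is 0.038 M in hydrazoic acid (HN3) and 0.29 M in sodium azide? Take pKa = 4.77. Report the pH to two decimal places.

pH = 5.65

Using pH = pKa + log([base]/[acid]) with [base]/[acid] = 0.29/0.038:
pH = 4.77 + (+0.883) = 5.65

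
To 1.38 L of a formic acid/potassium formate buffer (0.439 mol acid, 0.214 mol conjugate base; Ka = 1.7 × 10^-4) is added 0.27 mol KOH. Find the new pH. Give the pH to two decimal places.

pH = 4.23

OH- converts HCOOH to HCOO-: HCOOH → 0.169 mol, HCOO- → 0.484 mol.
pKa = −log(1.7 × 10^-4) = 3.770
Henderson–Hasselbalch with mole ratio 0.484/0.169: pH = 3.770 + (+0.457)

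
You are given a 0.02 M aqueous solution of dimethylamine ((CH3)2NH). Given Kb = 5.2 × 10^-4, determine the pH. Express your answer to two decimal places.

pH = 11.47

(CH3)2NH + H2O ⇌ (CH3)2NH2+ + OH-
Kb = x²/(0.02 − x) = 5.2 × 10^-4
Here C₀/Kb ≈ 38.5, so the small-x approximation fails. Use the quadratic:
x = (−Kb + √(Kb² + 4·Kb·C₀))/2 = 2.98 × 10^-3 M
pOH = −log(2.98 × 10^-3) = 2.53; pH = 14.00 − 2.53 = 11.47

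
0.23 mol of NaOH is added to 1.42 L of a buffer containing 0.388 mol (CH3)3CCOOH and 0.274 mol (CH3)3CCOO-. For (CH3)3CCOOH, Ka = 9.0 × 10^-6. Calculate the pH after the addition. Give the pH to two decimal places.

pH = 5.55

After neutralization: n((CH3)3CCOOH) = 0.158 mol, n((CH3)3CCOO-) = 0.504 mol.
pKa = −log(9.0 × 10^-6) = 5.046
pH = pKa + log([A⁻]/[HA]) = 5.046 + log(0.504/0.158) = 5.046 +0.504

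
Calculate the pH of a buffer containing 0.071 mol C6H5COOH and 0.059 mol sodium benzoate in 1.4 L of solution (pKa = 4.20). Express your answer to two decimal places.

pH = pKa + log([A⁻]/[HA]) = 4.20 + log(0.059/0.071)
pH = 4.20 + (-0.080) = 4.12

pH = 4.12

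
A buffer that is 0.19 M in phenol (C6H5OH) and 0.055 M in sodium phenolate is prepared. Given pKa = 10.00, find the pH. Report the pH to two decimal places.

Henderson–Hasselbalch: pH = pKa + log([C6H5O-]/[C6H5OH]) = 10.00 + log(0.055/0.19)
pH = 10.00 + (-0.538) = 9.46

pH = 9.46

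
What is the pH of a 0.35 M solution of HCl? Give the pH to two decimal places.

pH = 0.46

HCl is a strong acid and dissociates completely, so [H+] = 0.35 M.
pH = -log(0.35) = 0.46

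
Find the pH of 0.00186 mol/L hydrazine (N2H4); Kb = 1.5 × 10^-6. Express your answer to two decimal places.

N2H4 + H2O ⇌ N2H5+ + OH-
Let x = [OH-] at equilibrium. Kb = x²/(0.00186 − x).
Since Kb ≪ C₀, x ≈ √(Kb·C₀) = 5.28 × 10^-5 M.
Check: 2.8% ionized — well under 5%, approximation valid.
pOH = −log(5.28 × 10^-5) = 4.28; pH = 14.00 − 4.28 = 9.72

pH = 9.72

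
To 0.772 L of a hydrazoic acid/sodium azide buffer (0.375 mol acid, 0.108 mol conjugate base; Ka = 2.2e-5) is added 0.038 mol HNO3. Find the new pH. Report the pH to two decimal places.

Added H+ converts N3- to HN3: HN3 → 0.413 mol, N3- → 0.07 mol.
pKa = −log(2.2 × 10^-5) = 4.658
pH = pKa + log([A⁻]/[HA]) = 4.658 + log(0.07/0.413) = 4.658 -0.771

pH = 3.89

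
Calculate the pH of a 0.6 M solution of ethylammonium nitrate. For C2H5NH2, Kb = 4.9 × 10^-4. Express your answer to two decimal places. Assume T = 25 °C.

pH = 5.46

C2H5NH3+ is the conjugate acid of the weak base C2H5NH2.
Ka = Kw/Kb = 1.0×10^-14 / 4.9 × 10^-4 = 2.04 × 10^-11
Ka = [H+]²/(0.6 − [H+]) = 2.04 × 10^-11
Neglecting [H+] in the denominator: [H+] = √(2.04 × 10^-11 × 0.6) = 3.50 × 10^-6 M
pH = −log[H+] = −log(3.50 × 10^-6) = 5.46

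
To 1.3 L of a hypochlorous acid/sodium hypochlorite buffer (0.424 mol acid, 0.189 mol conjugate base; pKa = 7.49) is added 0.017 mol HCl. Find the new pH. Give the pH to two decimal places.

pH = 7.08

Added H+ converts OCl- to HOCl: HOCl → 0.441 mol, OCl- → 0.172 mol.
pH = pKa + log([A⁻]/[HA]) = 7.49 + log(0.172/0.441) = 7.49 -0.409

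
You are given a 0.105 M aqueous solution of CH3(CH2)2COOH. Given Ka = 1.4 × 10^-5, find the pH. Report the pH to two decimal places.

pH = 2.92

CH3(CH2)2COOH ⇌ CH3(CH2)2COO- + H+
From the ICE table, Ka = x²/(0.105 − x) = 1.4 × 10^-5.
Neglecting x in the denominator: x = √(1.4 × 10^-5 × 0.105) = 1.21 × 10^-3 M
pH = −log(1.21 × 10^-3) = 2.92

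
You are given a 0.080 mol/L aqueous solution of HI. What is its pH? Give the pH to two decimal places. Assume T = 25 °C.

pH = 1.10

HI is a strong acid and dissociates completely, so [H+] = 0.080 M.
pH = -log(0.08) = 1.10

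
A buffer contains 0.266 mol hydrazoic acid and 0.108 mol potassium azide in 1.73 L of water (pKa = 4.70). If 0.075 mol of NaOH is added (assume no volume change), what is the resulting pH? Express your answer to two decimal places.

OH- converts HN3 to N3-: HN3 → 0.191 mol, N3- → 0.183 mol.
pH = pKa + log([A⁻]/[HA]) = 4.70 + log(0.183/0.191) = 4.70 -0.019

pH = 4.68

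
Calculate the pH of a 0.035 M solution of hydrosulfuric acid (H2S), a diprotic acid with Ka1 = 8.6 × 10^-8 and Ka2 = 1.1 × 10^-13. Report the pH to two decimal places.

pH = 4.26

Ka1 ≫ Ka2, so treat the first dissociation as the only significant source of H+.
Ka1 = x²/(0.035 − x) = 8.6 × 10^-8
x ≈ √(8.6 × 10^-8 × 0.035) = 5.49 × 10^-5 M
pH = −log(5.49 × 10^-5) = 4.26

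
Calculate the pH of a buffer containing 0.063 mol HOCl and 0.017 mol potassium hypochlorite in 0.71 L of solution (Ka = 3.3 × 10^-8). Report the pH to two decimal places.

pKa = −log(3.3 × 10^-8) = 7.481
pH = pKa + log([A⁻]/[HA]) = 7.481 + log(0.017/0.063)
pH = 7.481 + (-0.569) = 6.91

pH = 6.91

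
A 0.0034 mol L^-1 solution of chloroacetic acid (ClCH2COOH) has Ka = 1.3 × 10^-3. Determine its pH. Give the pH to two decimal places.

pH = 2.81

ClCH2COOH ⇌ ClCH2COO- + H+
Ka = x²/(0.0034 − x) = 1.3 × 10^-3
Here C₀/Ka ≈ 2.62, so the small-x approximation fails. Use the quadratic:
x = (−Ka + √(Ka² + 4·Ka·C₀))/2 = 1.55 × 10^-3 M
pH = −log(1.55 × 10^-3) = 2.81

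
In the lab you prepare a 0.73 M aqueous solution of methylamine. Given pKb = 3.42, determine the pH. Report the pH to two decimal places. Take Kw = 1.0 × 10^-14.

CH3NH2 + H2O ⇌ CH3NH3+ + OH-
Kb = 10^(−3.42) = 3.80 × 10^-4
From the ICE table, Kb = x²/(0.73 − x) = 3.80 × 10^-4.
Assume x ≪ 0.73: x ≈ √(3.80 × 10^-4 × 0.73) = 1.67 × 10^-2 M
pOH = −log(1.67 × 10^-2) = 1.78; pH = 14.00 − 1.78 = 12.22

pH = 12.22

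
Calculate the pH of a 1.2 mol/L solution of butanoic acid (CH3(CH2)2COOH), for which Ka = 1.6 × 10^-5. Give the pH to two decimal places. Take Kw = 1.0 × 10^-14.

CH3(CH2)2COOH ⇌ CH3(CH2)2COO- + H+
From the ICE table, Ka = x²/(1.2 − x) = 1.6 × 10^-5.
Neglecting x in the denominator: x = √(1.6 × 10^-5 × 1.2) = 4.38 × 10^-3 M
(x/C₀ = 0.37% < 5%, so the approximation holds.)
pH = −log(4.38 × 10^-3) = 2.36

pH = 2.36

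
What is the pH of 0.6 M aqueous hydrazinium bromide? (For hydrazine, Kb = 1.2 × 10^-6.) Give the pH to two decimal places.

pH = 4.15

N2H5+ is the conjugate acid of the weak base N2H4.
Ka = Kw/Kb = 1.0×10^-14 / 1.2 × 10^-6 = 8.33 × 10^-9
Ka = [H+]²/(0.6 − [H+]) = 8.33 × 10^-9
Since Ka ≪ C₀, [H+] ≈ √(Ka·C₀) = 7.07 × 10^-5 M.
Check: 0.012% ionized — well under 5%, approximation valid.
pH = −log[H+] = −log(7.07 × 10^-5) = 4.15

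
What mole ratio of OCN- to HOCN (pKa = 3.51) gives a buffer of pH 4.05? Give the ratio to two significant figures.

pH = pKa + log(r) ⇒ log(r) = 4.05 − 3.51 = +0.54
r = [OCN-]/[HOCN] = 10^(+0.54) = 3.47

ratio = 3.5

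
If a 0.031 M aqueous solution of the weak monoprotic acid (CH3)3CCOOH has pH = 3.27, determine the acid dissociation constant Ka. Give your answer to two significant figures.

[H+] = 10^(-3.27) = 5.37 × 10^-4 M
At equilibrium [HA] = 0.031 − 5.37 × 10^-4 = 3.05 × 10^-2 M
Ka = [H+][A-]/[HA] = (5.37 × 10^-4)² / 3.05 × 10^-2 = 9.5 × 10^-6

Ka = 9.5 × 10^-6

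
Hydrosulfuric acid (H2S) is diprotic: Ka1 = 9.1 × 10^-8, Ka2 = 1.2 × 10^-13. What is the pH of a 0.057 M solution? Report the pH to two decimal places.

Ka1 ≫ Ka2, so treat the first dissociation as the only significant source of H+.
Ka1 = x²/(0.057 − x) = 9.1 × 10^-8
x ≈ √(9.1 × 10^-8 × 0.057) = 7.20 × 10^-5 M
pH = −log(7.20 × 10^-5) = 4.14

pH = 4.14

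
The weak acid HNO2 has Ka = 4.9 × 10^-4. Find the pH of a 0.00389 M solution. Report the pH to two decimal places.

HNO2 ⇌ NO2- + H+
Ka = x²/(0.00389 − x) = 4.9 × 10^-4
x is not negligible relative to C₀; solve x² + 0.00049·x − 1.91e-06 = 0.
x = [−0.00049 + √(0.00049² + 7.62e-06)]/2 = 1.16 × 10^-3 M
pH = −log[H+] = −log(1.16 × 10^-3) = 2.94

pH = 2.94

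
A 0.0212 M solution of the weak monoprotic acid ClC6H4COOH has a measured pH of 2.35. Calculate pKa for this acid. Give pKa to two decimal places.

[H+] = 10^(-2.35) = 4.47 × 10^-3 M
At equilibrium [HA] = 0.0212 − 4.47 × 10^-3 = 1.67 × 10^-2 M
Ka = [H+][A-]/[HA] = (4.47 × 10^-3)² / 1.67 × 10^-2 = 1.20 × 10^-3
pKa = -log(1.20 × 10^-3) = 2.92

pKa = 2.92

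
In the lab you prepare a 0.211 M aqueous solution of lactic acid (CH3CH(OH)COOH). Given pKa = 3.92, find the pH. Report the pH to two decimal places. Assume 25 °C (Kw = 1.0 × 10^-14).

pH = 2.30

CH3CH(OH)COOH ⇌ CH3CH(OH)COO- + H+
Ka = 10^(−3.92) = 1.20 × 10^-4
Let x = [H+] at equilibrium. Ka = x²/(0.211 − x).
Assume x ≪ 0.211: x ≈ √(1.20 × 10^-4 × 0.211) = 5.03 × 10^-3 M
(x/C₀ = 2.4% < 5%, so the approximation holds.)
pH = −log[H+] = −log(5.03 × 10^-3) = 2.30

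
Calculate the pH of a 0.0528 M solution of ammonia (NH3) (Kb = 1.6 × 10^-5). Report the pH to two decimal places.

NH3 + H2O ⇌ NH4+ + OH-
Kb = [OH-]²/(0.0528 − [OH-]) = 1.6 × 10^-5
Assume [OH-] ≪ 0.0528: [OH-] ≈ √(1.6 × 10^-5 × 0.0528) = 9.19 × 10^-4 M
Check: 1.7% ionized — well under 5%, approximation valid.
pOH = −log(9.19 × 10^-4) = 3.04; pH = 14.00 − 3.04 = 10.96

pH = 10.96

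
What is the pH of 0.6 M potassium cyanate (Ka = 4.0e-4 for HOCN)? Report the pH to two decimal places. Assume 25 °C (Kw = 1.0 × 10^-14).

OCN- is the conjugate base of the weak acid HOCN.
Kb = Kw/Ka = 1.0×10^-14 / 4.0 × 10^-4 = 2.50 × 10^-11
From the ICE table, Kb = [OH-]²/(0.6 − [OH-]) = 2.50 × 10^-11.
Neglecting [OH-] in the denominator: [OH-] = √(2.50 × 10^-11 × 0.6) = 3.87 × 10^-6 M
Check: 0.00065% ionized — well under 5%, approximation valid.
pOH = 5.41, so pH = 14.00 − pOH = 8.59

pH = 8.59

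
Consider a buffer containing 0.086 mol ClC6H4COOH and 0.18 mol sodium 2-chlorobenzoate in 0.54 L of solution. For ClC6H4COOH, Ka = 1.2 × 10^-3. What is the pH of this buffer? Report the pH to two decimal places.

pKa = −log(1.2 × 10^-3) = 2.921
pH = pKa + log([A⁻]/[HA]) = 2.921 + log(0.18/0.086)
pH = 2.921 + (+0.321) = 3.24

pH = 3.24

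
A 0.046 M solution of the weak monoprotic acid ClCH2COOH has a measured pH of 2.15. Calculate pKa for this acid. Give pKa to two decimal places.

pKa = 2.89

[H+] = 10^(-2.15) = 7.08 × 10^-3 M
At equilibrium [HA] = 0.046 − 7.08 × 10^-3 = 3.89 × 10^-2 M
Ka = [H+][A-]/[HA] = (7.08 × 10^-3)² / 3.89 × 10^-2 = 1.29 × 10^-3
pKa = -log(1.29 × 10^-3) = 2.89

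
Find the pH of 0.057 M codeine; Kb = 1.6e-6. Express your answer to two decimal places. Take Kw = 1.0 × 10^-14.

pH = 10.48

C18H21NO3 + H2O ⇌ C18H22NO3+ + OH-
From the ICE table, Kb = x²/(0.057 − x) = 1.6 × 10^-6.
Assume x ≪ 0.057: x ≈ √(1.6 × 10^-6 × 0.057) = 3.02 × 10^-4 M
Check: 0.53% ionized — well under 5%, approximation valid.
pOH = −log(3.02 × 10^-4) = 3.52; pH = 14.00 − 3.52 = 10.48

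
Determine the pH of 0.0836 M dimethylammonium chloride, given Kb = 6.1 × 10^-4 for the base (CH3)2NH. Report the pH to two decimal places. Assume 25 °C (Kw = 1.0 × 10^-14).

(CH3)2NH2+ is the conjugate acid of the weak base (CH3)2NH.
Ka = Kw/Kb = 1.0×10^-14 / 6.1 × 10^-4 = 1.64 × 10^-11
Ka = [H+]²/(0.0836 − [H+]) = 1.64 × 10^-11
Neglecting [H+] in the denominator: [H+] = √(1.64 × 10^-11 × 0.0836) = 1.17 × 10^-6 M
pH = −log(1.17 × 10^-6) = 5.93

pH = 5.93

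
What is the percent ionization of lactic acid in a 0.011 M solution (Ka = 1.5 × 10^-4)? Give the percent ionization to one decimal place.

CH3CH(OH)COOH ⇌ CH3CH(OH)COO- + H+; let x = [H+] at equilibrium.
Solve x² + 0.00015x − 1.65e-06 = 0 → x = 1.21 × 10^-3 M
Fraction ionized = 1.21 × 10^-3 / 0.011 = 0.1100 → 11.0%

11.0%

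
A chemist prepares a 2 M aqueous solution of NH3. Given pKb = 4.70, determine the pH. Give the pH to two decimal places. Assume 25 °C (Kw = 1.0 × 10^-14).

NH3 + H2O ⇌ NH4+ + OH-
Kb = 10^(−4.70) = 2.00 × 10^-5
Let x = [OH-] at equilibrium. Kb = x²/(2 − x).
Neglecting x in the denominator: x = √(2.00 × 10^-5 × 2) = 6.32 × 10^-3 M
Check: 0.32% ionized — well under 5%, approximation valid.
pOH = 2.20, so pH = 14.00 − pOH = 11.80

pH = 11.80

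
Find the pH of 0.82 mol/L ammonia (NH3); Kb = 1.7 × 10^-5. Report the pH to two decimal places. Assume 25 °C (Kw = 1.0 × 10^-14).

NH3 + H2O ⇌ NH4+ + OH-
From the ICE table, Kb = [OH-]²/(0.82 − [OH-]) = 1.7 × 10^-5.
Since Kb ≪ C₀, [OH-] ≈ √(Kb·C₀) = 3.73 × 10^-3 M.
pOH = 2.43, so pH = 14.00 − pOH = 11.57

pH = 11.57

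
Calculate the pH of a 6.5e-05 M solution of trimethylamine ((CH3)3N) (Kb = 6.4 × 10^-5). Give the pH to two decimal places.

pH = 9.60

(CH3)3N + H2O ⇌ (CH3)3NH+ + OH-
Kb = [OH-]²/(6.5e-05 − [OH-]) = 6.4 × 10^-5
[OH-] is not negligible relative to C₀; solve [OH-]² + 6.4e-05·[OH-] − 4.16e-09 = 0.
[OH-] = (−Kb + √(Kb² + 4·Kb·C₀))/2 = 4.00 × 10^-5 M
pOH = −log(4.00 × 10^-5) = 4.40; pH = 14.00 − 4.40 = 9.60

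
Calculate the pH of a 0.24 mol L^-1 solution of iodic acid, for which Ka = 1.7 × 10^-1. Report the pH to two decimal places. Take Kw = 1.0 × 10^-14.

HIO3 ⇌ IO3- + H+
From the ICE table, Ka = [H+]²/(0.24 − [H+]) = 1.7 × 10^-1.
Here C₀/Ka ≈ 1.41, so the small-[H+] approximation fails. Use the quadratic:
[H+] = [−0.17 + √(0.17² + 0.163)]/2 = 1.34 × 10^-1 M
pH = −log[H+] = −log(1.34 × 10^-1) = 0.87

pH = 0.87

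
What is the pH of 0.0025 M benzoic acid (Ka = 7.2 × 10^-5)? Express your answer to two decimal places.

C6H5COOH ⇌ C6H5COO- + H+
Ka = x²/(0.0025 − x) = 7.2 × 10^-5
x is not negligible relative to C₀; solve x² + 7.2e-05·x − 1.8e-07 = 0.
x = [−7.2e-05 + √(7.2e-05² + 7.2e-07)]/2 = 3.90 × 10^-4 M
pH = −log(3.90 × 10^-4) = 3.41

pH = 3.41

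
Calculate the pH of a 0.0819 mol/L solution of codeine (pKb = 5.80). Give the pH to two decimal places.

pH = 10.56

C18H21NO3 + H2O ⇌ C18H22NO3+ + OH-
Kb = 10^(−5.80) = 1.58 × 10^-6
Kb = [OH-]²/(0.0819 − [OH-]) = 1.58 × 10^-6
Assume [OH-] ≪ 0.0819: [OH-] ≈ √(1.58 × 10^-6 × 0.0819) = 3.60 × 10^-4 M
Check: 0.44% ionized — well under 5%, approximation valid.
pOH = −log(3.60 × 10^-4) = 3.44; pH = 14.00 − 3.44 = 10.56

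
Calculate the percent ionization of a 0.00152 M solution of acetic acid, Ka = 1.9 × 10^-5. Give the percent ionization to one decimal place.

10.6%

CH3COOH ⇌ CH3COO- + H+; let x = [H+] at equilibrium.
Ka = x²/(C₀ − x); solving the quadratic gives x = 1.61 × 10^-4 M.
Fraction ionized = 1.61 × 10^-4 / 0.00152 = 0.1059 → 10.6%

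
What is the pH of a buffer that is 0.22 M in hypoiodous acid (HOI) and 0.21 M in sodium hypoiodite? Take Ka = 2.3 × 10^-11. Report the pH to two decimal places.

pKa = −log(2.3 × 10^-11) = 10.638
Using pH = pKa + log([base]/[acid]) with [base]/[acid] = 0.21/0.22:
pH = 10.638 + (-0.020) = 10.62

pH = 10.62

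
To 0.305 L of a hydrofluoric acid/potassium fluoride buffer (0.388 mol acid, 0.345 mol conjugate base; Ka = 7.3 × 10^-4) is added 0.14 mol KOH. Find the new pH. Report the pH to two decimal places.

After neutralization: n(HF) = 0.248 mol, n(F-) = 0.485 mol.
pKa = −log(7.3 × 10^-4) = 3.137
pH = pKa + log([A⁻]/[HA]) = 3.137 + log(0.485/0.248) = 3.137 +0.291

pH = 3.43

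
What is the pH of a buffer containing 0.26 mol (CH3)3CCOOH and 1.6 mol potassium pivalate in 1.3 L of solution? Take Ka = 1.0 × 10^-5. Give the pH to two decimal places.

pH = 5.79

pKa = −log(1.0 × 10^-5) = 5.000
Henderson–Hasselbalch: pH = pKa + log([(CH3)3CCOO-]/[(CH3)3CCOOH]) = 5.000 + log(1.6/0.26)
pH = 5.000 + (+0.789) = 5.79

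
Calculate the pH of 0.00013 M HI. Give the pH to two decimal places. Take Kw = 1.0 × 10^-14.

pH = 3.89

HI is a strong acid and dissociates completely, so [H+] = 0.00013 M.
pH = -log(0.00013) = 3.89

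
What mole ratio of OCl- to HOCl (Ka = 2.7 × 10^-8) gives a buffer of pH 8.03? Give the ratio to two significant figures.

pKa = -log(2.7 × 10^-8) = 7.569
pH = pKa + log(r) ⇒ log(r) = 8.03 − 7.569 = +0.461
r = [OCl-]/[HOCl] = 10^(+0.461) = 2.89

ratio = 2.9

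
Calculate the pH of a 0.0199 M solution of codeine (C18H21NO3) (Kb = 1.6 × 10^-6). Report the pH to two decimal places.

pH = 10.25

C18H21NO3 + H2O ⇌ C18H22NO3+ + OH-
From the ICE table, Kb = x²/(0.0199 − x) = 1.6 × 10^-6.
Since Kb ≪ C₀, x ≈ √(Kb·C₀) = 1.78 × 10^-4 M.
Check: 0.9% ionized — well under 5%, approximation valid.
pOH = −log(1.78 × 10^-4) = 3.75; pH = 14.00 − 3.75 = 10.25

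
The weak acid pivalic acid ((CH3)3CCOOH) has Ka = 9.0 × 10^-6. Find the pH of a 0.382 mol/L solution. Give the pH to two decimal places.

(CH3)3CCOOH ⇌ (CH3)3CCOO- + H+
Ka = [H+]²/(0.382 − [H+]) = 9.0 × 10^-6
Since Ka ≪ C₀, [H+] ≈ √(Ka·C₀) = 1.85 × 10^-3 M.
([H+]/C₀ = 0.49% < 5%, so the approximation holds.)
pH = −log(1.85 × 10^-3) = 2.73

pH = 2.73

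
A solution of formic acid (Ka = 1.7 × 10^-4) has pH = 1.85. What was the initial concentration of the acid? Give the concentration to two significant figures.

C₀ = 1.2 M

[H+] = 10^(-1.85) = 1.41 × 10^-2 M = x
Ka = x²/(C₀ − x) ⇒ C₀ = x + x²/Ka
C₀ = 1.41 × 10^-2 + (1.41 × 10^-2)²/(1.7 × 10^-4) = 1.18 M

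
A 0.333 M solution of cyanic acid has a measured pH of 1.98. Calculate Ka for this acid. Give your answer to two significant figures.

Ka = 3.4 × 10^-4

[H+] = 10^(-1.98) = 1.05 × 10^-2 M
At equilibrium [HA] = 0.333 − 1.05 × 10^-2 = 3.23 × 10^-1 M
Ka = [H+][A-]/[HA] = (1.05 × 10^-2)² / 3.23 × 10^-1 = 3.4 × 10^-4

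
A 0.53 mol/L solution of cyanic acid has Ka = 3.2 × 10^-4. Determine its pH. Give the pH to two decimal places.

pH = 1.89

HOCN ⇌ OCN- + H+
From the ICE table, Ka = x²/(0.53 − x) = 3.2 × 10^-4.
Since Ka ≪ C₀, x ≈ √(Ka·C₀) = 1.30 × 10^-2 M.
(x/C₀ = 2.5% < 5%, so the approximation holds.)
pH = −log(1.30 × 10^-2) = 1.89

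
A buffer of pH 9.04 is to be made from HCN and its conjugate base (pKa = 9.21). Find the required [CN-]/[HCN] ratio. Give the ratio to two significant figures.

pH = pKa + log(r) ⇒ log(r) = 9.04 − 9.21 = -0.17
r = [CN-]/[HCN] = 10^(-0.17) = 0.676

ratio = 0.68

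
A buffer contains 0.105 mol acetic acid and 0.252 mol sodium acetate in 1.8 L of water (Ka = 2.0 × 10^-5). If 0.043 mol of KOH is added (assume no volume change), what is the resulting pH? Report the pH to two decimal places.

pH = 5.38

After neutralization: n(CH3COOH) = 0.062 mol, n(CH3COO-) = 0.295 mol.
pKa = −log(2.0 × 10^-5) = 4.699
Henderson–Hasselbalch with mole ratio 0.295/0.062: pH = 4.699 + (+0.677)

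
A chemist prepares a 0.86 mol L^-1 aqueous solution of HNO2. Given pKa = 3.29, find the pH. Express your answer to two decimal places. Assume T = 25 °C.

pH = 1.68

HNO2 ⇌ NO2- + H+
Ka = 10^(−3.29) = 5.13 × 10^-4
From the ICE table, Ka = [H+]²/(0.86 − [H+]) = 5.13 × 10^-4.
Assume [H+] ≪ 0.86: [H+] ≈ √(5.13 × 10^-4 × 0.86) = 2.10 × 10^-2 M
([H+]/C₀ = 2.4% < 5%, so the approximation holds.)
pH = −log[H+] = −log(2.10 × 10^-2) = 1.68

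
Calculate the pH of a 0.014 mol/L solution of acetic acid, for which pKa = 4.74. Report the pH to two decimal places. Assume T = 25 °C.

CH3COOH ⇌ CH3COO- + H+
Ka = 10^(−4.74) = 1.82 × 10^-5
From the ICE table, Ka = x²/(0.014 − x) = 1.82 × 10^-5.
Assume x ≪ 0.014: x ≈ √(1.82 × 10^-5 × 0.014) = 5.05 × 10^-4 M
pH = −log(5.05 × 10^-4) = 3.30

pH = 3.30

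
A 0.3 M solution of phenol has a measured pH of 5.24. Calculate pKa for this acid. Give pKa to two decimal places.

pKa = 9.96

[H+] = 10^(-5.24) = 5.75 × 10^-6 M
At equilibrium [HA] = 0.3 − 5.75 × 10^-6 = 3.00 × 10^-1 M
Ka = [H+][A-]/[HA] = (5.75 × 10^-6)² / 3.00 × 10^-1 = 1.10 × 10^-10
pKa = -log(1.10 × 10^-10) = 9.96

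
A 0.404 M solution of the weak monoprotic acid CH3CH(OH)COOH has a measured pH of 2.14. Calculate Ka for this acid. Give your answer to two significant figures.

[H+] = 10^(-2.14) = 7.24 × 10^-3 M
At equilibrium [HA] = 0.404 − 7.24 × 10^-3 = 3.97 × 10^-1 M
Ka = [H+][A-]/[HA] = (7.24 × 10^-3)² / 3.97 × 10^-1 = 1.3 × 10^-4

Ka = 1.3 × 10^-4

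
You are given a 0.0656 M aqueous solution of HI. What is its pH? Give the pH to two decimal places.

pH = 1.18

HI is a strong acid and dissociates completely, so [H+] = 0.0656 M.
pH = -log(0.0656) = 1.18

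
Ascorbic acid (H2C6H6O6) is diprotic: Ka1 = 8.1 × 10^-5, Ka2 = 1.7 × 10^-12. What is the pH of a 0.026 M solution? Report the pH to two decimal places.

pH = 2.85

Since Ka1 ≫ Ka2, the first ionization dominates [H+].
Ka1 = x²/(0.026 − x) = 8.1 × 10^-5
Solving the quadratic: x = (−Ka1 + √(Ka1² + 4·Ka1·C₀))/2 = 1.41 × 10^-3 M
pH = −log(1.41 × 10^-3) = 2.85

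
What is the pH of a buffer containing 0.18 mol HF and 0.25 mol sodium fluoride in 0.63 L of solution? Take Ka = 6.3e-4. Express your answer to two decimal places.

pKa = −log(6.3 × 10^-4) = 3.201
Using pH = pKa + log([base]/[acid]) with [base]/[acid] = 0.25/0.18:
pH = 3.201 + (+0.143) = 3.34

pH = 3.34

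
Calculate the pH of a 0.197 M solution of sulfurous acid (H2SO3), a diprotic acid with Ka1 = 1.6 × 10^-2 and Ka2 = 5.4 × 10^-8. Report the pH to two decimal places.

Since Ka1 ≫ Ka2, the first ionization dominates [H+].
Ka1 = x²/(0.197 − x) = 1.6 × 10^-2
Solving the quadratic: x = (−Ka1 + √(Ka1² + 4·Ka1·C₀))/2 = 4.87 × 10^-2 M
pH = −log(4.87 × 10^-2) = 1.31

pH = 1.31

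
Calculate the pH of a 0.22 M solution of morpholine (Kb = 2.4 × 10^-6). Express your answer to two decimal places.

C4H8ONH + H2O ⇌ C4H8ONH2+ + OH-
From the ICE table, Kb = [OH-]²/(0.22 − [OH-]) = 2.4 × 10^-6.
Neglecting [OH-] in the denominator: [OH-] = √(2.4 × 10^-6 × 0.22) = 7.27 × 10^-4 M
([OH-]/C₀ = 0.33% < 5%, so the approximation holds.)
pOH = −log(7.27 × 10^-4) = 3.14; pH = 14.00 − 3.14 = 10.86

pH = 10.86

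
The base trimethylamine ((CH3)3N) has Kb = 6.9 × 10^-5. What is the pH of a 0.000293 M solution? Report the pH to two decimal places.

pH = 10.05

(CH3)3N + H2O ⇌ (CH3)3NH+ + OH-
Kb = x²/(0.000293 − x) = 6.9 × 10^-5
x is not negligible relative to C₀; solve x² + 6.9e-05·x − 2.02e-08 = 0.
x = [−6.9e-05 + √(6.9e-05² + 8.09e-08)]/2 = 1.12 × 10^-4 M
pOH = −log(1.12 × 10^-4) = 3.95; pH = 14.00 − 3.95 = 10.05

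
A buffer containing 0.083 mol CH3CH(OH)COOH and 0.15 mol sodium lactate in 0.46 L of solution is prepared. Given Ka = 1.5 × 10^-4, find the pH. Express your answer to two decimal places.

pH = 4.08

pKa = −log(1.5 × 10^-4) = 3.824
Using pH = pKa + log([base]/[acid]) with [base]/[acid] = 0.15/0.083:
pH = 3.824 + (+0.257) = 4.08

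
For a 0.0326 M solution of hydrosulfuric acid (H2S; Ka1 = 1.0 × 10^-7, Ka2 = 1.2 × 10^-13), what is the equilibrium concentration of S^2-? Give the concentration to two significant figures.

1.2 × 10^-13 M

First ionization gives [H+] ≈ [HS-] = 5.71 × 10^-5 M.
Second step: Ka2 = [H+][S^2-]/[HS-] ≈ [S^2-] (since [H+] ≈ [HS-]).
So [S^2-] ≈ Ka2.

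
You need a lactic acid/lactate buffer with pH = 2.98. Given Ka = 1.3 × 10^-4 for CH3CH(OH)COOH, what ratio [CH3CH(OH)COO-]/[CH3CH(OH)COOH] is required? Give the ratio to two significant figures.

pKa = -log(1.3 × 10^-4) = 3.886
pH = pKa + log(r) ⇒ log(r) = 2.98 − 3.886 = -0.906
r = [CH3CH(OH)COO-]/[CH3CH(OH)COOH] = 10^(-0.906) = 0.124

ratio = 0.12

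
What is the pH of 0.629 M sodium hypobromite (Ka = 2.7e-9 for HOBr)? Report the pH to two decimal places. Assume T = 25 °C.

pH = 11.18

OBr- is the conjugate base of the weak acid HOBr.
Kb = Kw/Ka = 1.0×10^-14 / 2.7 × 10^-9 = 3.70 × 10^-6
From the ICE table, Kb = x²/(0.629 − x) = 3.70 × 10^-6.
Since Kb ≪ C₀, x ≈ √(Kb·C₀) = 1.53 × 10^-3 M.
Check: 0.24% ionized — well under 5%, approximation valid.
pOH = 2.82, so pH = 14.00 − pOH = 11.18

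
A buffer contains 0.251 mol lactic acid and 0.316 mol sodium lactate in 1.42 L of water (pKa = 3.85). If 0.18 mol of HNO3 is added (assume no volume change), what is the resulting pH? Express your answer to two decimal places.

After neutralization: n(CH3CH(OH)COOH) = 0.431 mol, n(CH3CH(OH)COO-) = 0.136 mol.
Henderson–Hasselbalch with mole ratio 0.136/0.431: pH = 3.85 + (-0.501)

pH = 3.35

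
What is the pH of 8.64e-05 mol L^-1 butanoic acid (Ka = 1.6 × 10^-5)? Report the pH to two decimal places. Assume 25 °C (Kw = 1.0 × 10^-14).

CH3(CH2)2COOH ⇌ CH3(CH2)2COO- + H+
Ka = [H+]²/(8.64e-05 − [H+]) = 1.6 × 10^-5
Here C₀/Ka ≈ 5.4, so the small-[H+] approximation fails. Use the quadratic:
[H+] = (−Ka + √(Ka² + 4·Ka·C₀))/2 = 3.00 × 10^-5 M
pH = −log[H+] = −log(3.00 × 10^-5) = 4.52

pH = 4.52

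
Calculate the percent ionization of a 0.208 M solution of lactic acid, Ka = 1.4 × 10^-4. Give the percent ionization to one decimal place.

2.6%

CH3CH(OH)COOH ⇌ CH3CH(OH)COO- + H+; let x = [H+] at equilibrium.
x ≈ √(Ka·C₀) = √(1.4 × 10^-4 × 0.208) = 5.40 × 10^-3 M
% ionization = x/C₀ × 100% = 5.40 × 10^-3/0.208 × 100% = 2.6%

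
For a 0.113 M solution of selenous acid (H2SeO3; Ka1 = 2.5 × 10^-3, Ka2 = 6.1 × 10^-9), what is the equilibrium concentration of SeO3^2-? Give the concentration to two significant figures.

First ionization gives [H+] ≈ [HSeO3-] = 1.56 × 10^-2 M.
Second step: Ka2 = [H+][SeO3^2-]/[HSeO3-] ≈ [SeO3^2-] (since [H+] ≈ [HSeO3-]).
So [SeO3^2-] ≈ Ka2.

6.1 × 10^-9 M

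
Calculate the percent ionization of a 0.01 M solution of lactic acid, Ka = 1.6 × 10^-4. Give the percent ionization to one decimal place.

CH3CH(OH)COOH ⇌ CH3CH(OH)COO- + H+; let x = [H+] at equilibrium.
Solve x² + 0.00016x − 1.6e-06 = 0 → x = 1.19 × 10^-3 M
% ionization = x/C₀ × 100% = 1.19 × 10^-3/0.01 × 100% = 11.9%

11.9%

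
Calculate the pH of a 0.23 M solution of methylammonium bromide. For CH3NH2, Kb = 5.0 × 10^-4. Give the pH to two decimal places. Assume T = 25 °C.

CH3NH3+ is the conjugate acid of the weak base CH3NH2.
Ka = Kw/Kb = 1.0×10^-14 / 5.0 × 10^-4 = 2.00 × 10^-11
Ka = [H+]²/(0.23 − [H+]) = 2.00 × 10^-11
Since Ka ≪ C₀, [H+] ≈ √(Ka·C₀) = 2.14 × 10^-6 M.
pH = −log(2.14 × 10^-6) = 5.67

pH = 5.67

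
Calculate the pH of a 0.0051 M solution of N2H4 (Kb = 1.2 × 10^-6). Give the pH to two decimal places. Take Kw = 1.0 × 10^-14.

pH = 9.89

N2H4 + H2O ⇌ N2H5+ + OH-
Kb = [OH-]²/(0.0051 − [OH-]) = 1.2 × 10^-6
Neglecting [OH-] in the denominator: [OH-] = √(1.2 × 10^-6 × 0.0051) = 7.82 × 10^-5 M
Check: 1.5% ionized — well under 5%, approximation valid.
pOH = −log(7.82 × 10^-5) = 4.11; pH = 14.00 − 4.11 = 9.89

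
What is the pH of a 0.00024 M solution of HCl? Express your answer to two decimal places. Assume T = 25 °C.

HCl is a strong acid and dissociates completely, so [H+] = 0.00024 M.
pH = -log(0.00024) = 3.62

pH = 3.62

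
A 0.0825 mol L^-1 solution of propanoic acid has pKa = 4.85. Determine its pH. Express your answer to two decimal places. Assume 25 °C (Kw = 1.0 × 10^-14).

pH = 2.97

CH3CH2COOH ⇌ CH3CH2COO- + H+
Ka = 10^(−4.85) = 1.41 × 10^-5
From the ICE table, Ka = [H+]²/(0.0825 − [H+]) = 1.41 × 10^-5.
Assume [H+] ≪ 0.0825: [H+] ≈ √(1.41 × 10^-5 × 0.0825) = 1.08 × 10^-3 M
pH = −log(1.08 × 10^-3) = 2.97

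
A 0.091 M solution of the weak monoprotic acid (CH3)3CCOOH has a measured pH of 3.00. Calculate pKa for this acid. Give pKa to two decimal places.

[H+] = 10^(-3.00) = 1.00 × 10^-3 M
At equilibrium [HA] = 0.091 − 1.00 × 10^-3 = 9.00 × 10^-2 M
Ka = [H+][A-]/[HA] = (1.00 × 10^-3)² / 9.00 × 10^-2 = 1.11 × 10^-5
pKa = -log(1.11 × 10^-5) = 4.95

pKa = 4.95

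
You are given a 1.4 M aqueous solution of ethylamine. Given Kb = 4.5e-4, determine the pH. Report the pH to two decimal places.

pH = 12.40

C2H5NH2 + H2O ⇌ C2H5NH3+ + OH-
Let x = [OH-] at equilibrium. Kb = x²/(1.4 − x).
Neglecting x in the denominator: x = √(4.5 × 10^-4 × 1.4) = 2.51 × 10^-2 M
pOH = −log(2.51 × 10^-2) = 1.60; pH = 14.00 − 1.60 = 12.40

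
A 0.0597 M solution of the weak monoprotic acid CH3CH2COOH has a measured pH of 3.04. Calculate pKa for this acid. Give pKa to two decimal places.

[H+] = 10^(-3.04) = 9.12 × 10^-4 M
At equilibrium [HA] = 0.0597 − 9.12 × 10^-4 = 5.88 × 10^-2 M
Ka = [H+][A-]/[HA] = (9.12 × 10^-4)² / 5.88 × 10^-2 = 1.41 × 10^-5
pKa = -log(1.41 × 10^-5) = 4.85

pKa = 4.85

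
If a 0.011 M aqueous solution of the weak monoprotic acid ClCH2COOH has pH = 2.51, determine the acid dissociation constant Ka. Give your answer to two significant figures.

[H+] = 10^(-2.51) = 3.09 × 10^-3 M
At equilibrium [HA] = 0.011 − 3.09 × 10^-3 = 7.91 × 10^-3 M
Ka = [H+][A-]/[HA] = (3.09 × 10^-3)² / 7.91 × 10^-3 = 1.2 × 10^-3

Ka = 1.2 × 10^-3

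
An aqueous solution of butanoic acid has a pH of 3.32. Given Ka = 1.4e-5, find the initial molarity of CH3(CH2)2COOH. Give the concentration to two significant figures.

[H+] = 10^(-3.32) = 4.79 × 10^-4 M = x
Ka = x²/(C₀ − x) ⇒ C₀ = x + x²/Ka
C₀ = 4.79 × 10^-4 + (4.79 × 10^-4)²/(1.4 × 10^-5) = 1.69 × 10^-2 M

C₀ = 1.7 × 10^-2 M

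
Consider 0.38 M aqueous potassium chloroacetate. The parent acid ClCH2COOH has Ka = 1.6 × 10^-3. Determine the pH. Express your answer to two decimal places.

pH = 8.19

ClCH2COO- is the conjugate base of the weak acid ClCH2COOH.
Kb = Kw/Ka = 1.0×10^-14 / 1.6 × 10^-3 = 6.25 × 10^-12
Kb = x²/(0.38 − x) = 6.25 × 10^-12
Neglecting x in the denominator: x = √(6.25 × 10^-12 × 0.38) = 1.54 × 10^-6 M
(x/C₀ = 0.00041% < 5%, so the approximation holds.)
pOH = 5.81, so pH = 14.00 − pOH = 8.19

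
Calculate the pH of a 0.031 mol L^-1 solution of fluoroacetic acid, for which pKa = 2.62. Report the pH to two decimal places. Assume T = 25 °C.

FCH2COOH ⇌ FCH2COO- + H+
Ka = 10^(−2.62) = 2.40 × 10^-3
From the ICE table, Ka = [H+]²/(0.031 − [H+]) = 2.40 × 10^-3.
[H+] is not negligible relative to C₀; solve [H+]² + 0.0024·[H+] − 7.44e-05 = 0.
[H+] = [−0.0024 + √(0.0024² + 0.000298)]/2 = 7.51 × 10^-3 M
pH = −log[H+] = −log(7.51 × 10^-3) = 2.12

pH = 2.12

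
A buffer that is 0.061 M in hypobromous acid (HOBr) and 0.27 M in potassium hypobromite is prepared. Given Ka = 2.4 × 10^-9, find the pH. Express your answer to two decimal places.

pH = 9.27

pKa = −log(2.4 × 10^-9) = 8.620
Using pH = pKa + log([base]/[acid]) with [base]/[acid] = 0.27/0.061:
pH = 8.620 + (+0.646) = 9.27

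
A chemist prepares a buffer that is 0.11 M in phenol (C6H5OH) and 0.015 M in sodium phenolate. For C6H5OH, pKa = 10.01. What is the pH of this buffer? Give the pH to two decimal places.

pH = pKa + log([A⁻]/[HA]) = 10.01 + log(0.015/0.11)
pH = 10.01 + (-0.865) = 9.14

pH = 9.14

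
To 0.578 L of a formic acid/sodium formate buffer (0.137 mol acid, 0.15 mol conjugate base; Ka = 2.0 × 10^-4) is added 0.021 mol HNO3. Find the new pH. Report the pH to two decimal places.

Added H+ converts HCOO- to HCOOH: HCOOH → 0.158 mol, HCOO- → 0.129 mol.
pKa = −log(2.0 × 10^-4) = 3.699
pH = pKa + log(n_HCOO-/n_HCOOH) = 3.699 + log(0.129/0.158) = 3.699 + (-0.088)

pH = 3.61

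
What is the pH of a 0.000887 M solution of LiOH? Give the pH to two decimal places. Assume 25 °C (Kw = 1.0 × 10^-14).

LiOH is a strong base; [OH-] = 0.000887 M.
pOH = -log(0.000887) = 3.05
pH = 14.00 - 3.05 = 10.95

pH = 10.95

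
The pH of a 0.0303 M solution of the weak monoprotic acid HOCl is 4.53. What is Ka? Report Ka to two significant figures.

[H+] = 10^(-4.53) = 2.95 × 10^-5 M
At equilibrium [HA] = 0.0303 − 2.95 × 10^-5 = 3.03 × 10^-2 M
Ka = [H+][A-]/[HA] = (2.95 × 10^-5)² / 3.03 × 10^-2 = 2.9 × 10^-8

Ka = 2.9 × 10^-8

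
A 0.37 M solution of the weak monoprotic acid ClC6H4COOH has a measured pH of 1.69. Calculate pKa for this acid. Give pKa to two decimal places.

[H+] = 10^(-1.69) = 2.04 × 10^-2 M
At equilibrium [HA] = 0.37 − 2.04 × 10^-2 = 3.50 × 10^-1 M
Ka = [H+][A-]/[HA] = (2.04 × 10^-2)² / 3.50 × 10^-1 = 1.19 × 10^-3
pKa = -log(1.19 × 10^-3) = 2.92

pKa = 2.92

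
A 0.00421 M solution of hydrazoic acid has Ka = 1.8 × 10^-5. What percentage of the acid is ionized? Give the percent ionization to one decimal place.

HN3 ⇌ N3- + H+; let x = [H+] at equilibrium.
Ka = x²/(C₀ − x); solving the quadratic gives x = 2.66 × 10^-4 M.
% ionization = x/C₀ × 100% = 2.66 × 10^-4/0.00421 × 100% = 6.3%

6.3%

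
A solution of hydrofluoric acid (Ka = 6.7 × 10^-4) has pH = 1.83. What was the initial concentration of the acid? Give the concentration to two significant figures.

C₀ = 3.4 × 10^-1 M

[H+] = 10^(-1.83) = 1.48 × 10^-2 M = x
Ka = x²/(C₀ − x) ⇒ C₀ = x + x²/Ka
C₀ = 1.48 × 10^-2 + (1.48 × 10^-2)²/(6.7 × 10^-4) = 3.42 × 10^-1 M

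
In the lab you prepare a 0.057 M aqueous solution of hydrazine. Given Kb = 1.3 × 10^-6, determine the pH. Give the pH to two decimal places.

pH = 10.43

N2H4 + H2O ⇌ N2H5+ + OH-
Kb = x²/(0.057 − x) = 1.3 × 10^-6
Neglecting x in the denominator: x = √(1.3 × 10^-6 × 0.057) = 2.72 × 10^-4 M
(x/C₀ = 0.48% < 5%, so the approximation holds.)
pOH = 3.57, so pH = 14.00 − pOH = 10.43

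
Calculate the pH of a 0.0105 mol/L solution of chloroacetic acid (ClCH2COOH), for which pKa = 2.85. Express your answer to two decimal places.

pH = 2.49

ClCH2COOH ⇌ ClCH2COO- + H+
Ka = 10^(−2.85) = 1.41 × 10^-3
Ka = [H+]²/(0.0105 − [H+]) = 1.41 × 10^-3
The 5% rule fails; solving [H+]² + Ka·[H+] − Ka·C₀ = 0 exactly:
[H+] = [−0.00141 + √(0.00141² + 5.92e-05)]/2 = 3.21 × 10^-3 M
pH = −log[H+] = −log(3.21 × 10^-3) = 2.49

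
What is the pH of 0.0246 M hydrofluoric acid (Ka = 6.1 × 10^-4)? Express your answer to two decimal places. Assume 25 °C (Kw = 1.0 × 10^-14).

pH = 2.45

HF ⇌ F- + H+
Ka = [H+]²/(0.0246 − [H+]) = 6.1 × 10^-4
Here C₀/Ka ≈ 40.3, so the small-[H+] approximation fails. Use the quadratic:
[H+] = [−0.00061 + √(0.00061² + 6e-05)]/2 = 3.58 × 10^-3 M
pH = −log(3.58 × 10^-3) = 2.45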